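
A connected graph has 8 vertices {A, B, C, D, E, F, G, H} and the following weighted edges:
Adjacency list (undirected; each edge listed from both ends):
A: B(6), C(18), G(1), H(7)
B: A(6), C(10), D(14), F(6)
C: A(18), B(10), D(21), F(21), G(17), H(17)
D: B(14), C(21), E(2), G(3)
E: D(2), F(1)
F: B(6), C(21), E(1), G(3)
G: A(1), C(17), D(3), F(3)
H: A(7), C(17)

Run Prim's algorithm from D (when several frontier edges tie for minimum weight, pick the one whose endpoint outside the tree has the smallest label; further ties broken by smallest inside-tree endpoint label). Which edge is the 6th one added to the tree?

A-H

Grow the tree from D using Prim:
Step 1: cheapest edge leaving the tree is D-E (2); add E.
Step 2: cheapest edge leaving the tree is E-F (1); add F.
Step 3: cheapest edge leaving the tree is D-G (3); add G.
Step 4: cheapest edge leaving the tree is A-G (1); add A.
Step 5: cheapest edge leaving the tree is A-B (6); add B.
Step 6: cheapest edge leaving the tree is A-H (7); add H.
Step 7: cheapest edge leaving the tree is B-C (10); add C.
The 6th edge added is A-H.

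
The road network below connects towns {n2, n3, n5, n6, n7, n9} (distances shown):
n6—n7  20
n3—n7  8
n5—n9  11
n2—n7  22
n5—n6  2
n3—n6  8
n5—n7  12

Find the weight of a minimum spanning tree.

Kruskal's algorithm — process edges by increasing weight (ties by edge label):
n5—n6 (2): add. Components now {n2} {n5,n6} {n7} {n9} {n3}
n3—n6 (8): add. Components now {n2} {n3,n5,n6} {n7} {n9}
n3—n7 (8): add. Components now {n2} {n3,n5,n6,n7} {n9}
n5—n9 (11): add. Components now {n2} {n3,n5,n6,n7,n9}
n5—n7 (12): skip — n5 and n7 already connected.
n6—n7 (20): skip — n7 and n6 already connected.
n2—n7 (22): add. Components now {n2,n3,n5,n6,n7,n9}
MST edges: n5—n6, n3—n6, n3—n7, n5—n9, n2—n7; total weight 2+8+8+11+22 = 51.

51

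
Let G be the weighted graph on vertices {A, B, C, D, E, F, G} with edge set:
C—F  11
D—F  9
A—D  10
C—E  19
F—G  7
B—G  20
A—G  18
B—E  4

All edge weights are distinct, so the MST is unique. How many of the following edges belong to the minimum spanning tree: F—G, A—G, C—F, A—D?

Sort edges by weight, then run Kruskal:
B—E (4): add. Components now {A} {B,E} {C} {D} {F} {G}
F—G (7): add. Components now {A} {B,E} {C} {D} {F,G}
D—F (9): add. Components now {A} {B,E} {C} {D,F,G}
A—D (10): add. Components now {A,D,F,G} {B,E} {C}
C—F (11): add. Components now {A,C,D,F,G} {B,E}
A—G (18): skip — A and G already connected.
C—E (19): add. Components now {A,B,C,D,E,F,G}
MST edge set: {B—E, F—G, D—F, A—D, C—F, C—E}.
Of the listed edges, {F—G, C—F, A—D} are in the MST → 3.

3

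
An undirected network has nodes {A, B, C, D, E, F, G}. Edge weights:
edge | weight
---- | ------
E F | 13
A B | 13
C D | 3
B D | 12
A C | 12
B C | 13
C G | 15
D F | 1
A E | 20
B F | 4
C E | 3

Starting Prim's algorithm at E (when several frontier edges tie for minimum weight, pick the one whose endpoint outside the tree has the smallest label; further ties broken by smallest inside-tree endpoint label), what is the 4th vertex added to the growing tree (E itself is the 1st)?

Prim, starting at E.
Step 1: cheapest edge leaving the tree is C E (3); add C.
Step 2: cheapest edge leaving the tree is C D (3); add D.
Step 3: cheapest edge leaving the tree is D F (1); add F.
Step 4: cheapest edge leaving the tree is B F (4); add B.
Step 5: cheapest edge leaving the tree is A C (12); add A.
Step 6: cheapest edge leaving the tree is C G (15); add G.
Vertex order: E, C, D, F, B, A, G. The 4th vertex is F.

F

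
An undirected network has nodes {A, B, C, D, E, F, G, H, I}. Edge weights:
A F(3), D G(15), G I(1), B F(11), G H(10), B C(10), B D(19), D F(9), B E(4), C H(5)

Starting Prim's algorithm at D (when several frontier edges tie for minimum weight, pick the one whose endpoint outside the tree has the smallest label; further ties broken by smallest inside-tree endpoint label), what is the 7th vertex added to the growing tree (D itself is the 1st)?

Prim, starting at D.
Step 1: cheapest edge leaving the tree is D F (9); add F.
Step 2: cheapest edge leaving the tree is A F (3); add A.
Step 3: cheapest edge leaving the tree is B F (11); add B.
Step 4: cheapest edge leaving the tree is B E (4); add E.
Step 5: cheapest edge leaving the tree is B C (10); add C.
Step 6: cheapest edge leaving the tree is C H (5); add H.
Step 7: cheapest edge leaving the tree is G H (10); add G.
Step 8: cheapest edge leaving the tree is G I (1); add I.
Vertex order: D, F, A, B, E, C, H, G, I. The 7th vertex is H.

H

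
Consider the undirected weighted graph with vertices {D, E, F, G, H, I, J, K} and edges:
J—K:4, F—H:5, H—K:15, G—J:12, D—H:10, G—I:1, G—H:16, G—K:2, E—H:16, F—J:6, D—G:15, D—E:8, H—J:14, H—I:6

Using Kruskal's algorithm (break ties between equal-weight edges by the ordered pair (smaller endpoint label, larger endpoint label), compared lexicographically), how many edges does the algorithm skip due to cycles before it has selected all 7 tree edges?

Sort edges by weight, then run Kruskal:
G—I (1): add — endpoints in different components.
G—K (2): add — endpoints in different components.
J—K (4): add — endpoints in different components.
F—H (5): add — endpoints in different components.
F—J (6): add — endpoints in different components.
H—I (6): skip — H and I already connected.
D—E (8): add — endpoints in different components.
D—H (10): add — endpoints in different components.
Edges rejected before the tree was complete: 1.

1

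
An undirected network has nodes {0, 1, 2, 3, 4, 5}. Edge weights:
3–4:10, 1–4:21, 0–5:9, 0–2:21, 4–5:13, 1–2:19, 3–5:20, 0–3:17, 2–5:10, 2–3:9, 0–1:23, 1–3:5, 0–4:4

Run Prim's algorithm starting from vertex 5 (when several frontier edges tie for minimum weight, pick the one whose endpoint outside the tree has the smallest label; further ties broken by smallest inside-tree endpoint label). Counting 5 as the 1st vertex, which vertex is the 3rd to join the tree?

4

Prim, starting at 5.
Step 1: cheapest edge leaving the tree is 0–5 (9); add 0.
Step 2: cheapest edge leaving the tree is 0–4 (4); add 4.
Step 3: cheapest edge leaving the tree is 2–5 (10); add 2.
Step 4: cheapest edge leaving the tree is 2–3 (9); add 3.
Step 5: cheapest edge leaving the tree is 1–3 (5); add 1.
Vertex order: 5, 0, 4, 2, 3, 1. The 3rd vertex is 4.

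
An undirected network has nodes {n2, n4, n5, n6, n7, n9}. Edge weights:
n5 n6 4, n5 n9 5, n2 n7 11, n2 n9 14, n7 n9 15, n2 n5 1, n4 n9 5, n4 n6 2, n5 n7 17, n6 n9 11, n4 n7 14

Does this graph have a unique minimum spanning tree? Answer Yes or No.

No

Kruskal's algorithm — process edges by increasing weight (ties by edge label):
n2 n5 (1): add. Components now {n7} {n2,n5} {n9} {n6} {n4}
n4 n6 (2): add. Components now {n7} {n2,n5} {n9} {n4,n6}
n5 n6 (4): add. Components now {n7} {n2,n4,n5,n6} {n9}
n4 n9 (5): add. Components now {n7} {n2,n4,n5,n6,n9}
n5 n9 (5): skip — n5 and n9 already connected.
n2 n7 (11): add. Components now {n2,n4,n5,n6,n7,n9}
Non-tree edge n5 n9 has weight 5, equal to the heaviest edge on its tree cycle — swapping gives another MST of the same weight. Not unique.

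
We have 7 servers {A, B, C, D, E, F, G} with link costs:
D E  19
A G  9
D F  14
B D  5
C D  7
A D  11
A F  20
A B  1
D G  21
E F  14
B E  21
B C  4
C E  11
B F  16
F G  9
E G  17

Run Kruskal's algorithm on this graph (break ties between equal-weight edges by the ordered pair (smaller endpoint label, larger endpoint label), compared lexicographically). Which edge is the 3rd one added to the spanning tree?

Sort edges by weight, then run Kruskal:
A B (1): add. Components now {A,B} {C} {D} {E} {F} {G}
B C (4): add. Components now {A,B,C} {D} {E} {F} {G}
B D (5): add. Components now {A,B,C,D} {E} {F} {G}
C D (7): skip — C and D already connected.
A G (9): add. Components now {A,B,C,D,G} {E} {F}
F G (9): add. Components now {A,B,C,D,F,G} {E}
A D (11): skip — A and D already connected.
C E (11): add. Components now {A,B,C,D,E,F,G}
The 3rd edge added is B D.

B-D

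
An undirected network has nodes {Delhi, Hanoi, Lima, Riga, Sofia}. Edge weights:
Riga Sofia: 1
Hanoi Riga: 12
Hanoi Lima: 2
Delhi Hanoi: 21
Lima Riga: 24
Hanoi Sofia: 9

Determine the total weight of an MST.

33

Prim's algorithm from Lima:
Step 1: frontier [Hanoi Lima 2, Lima Riga 24] → take Hanoi Lima (2); add Hanoi.
Step 2: frontier [Hanoi Sofia 9, Hanoi Riga 12, Delhi Hanoi 21, Lima Riga 24] → take Hanoi Sofia (9); add Sofia.
Step 3: frontier [Hanoi Riga 12, Delhi Hanoi 21, Lima Riga 24, Riga Sofia 1] → take Riga Sofia (1); add Riga.
Step 4: frontier [Delhi Hanoi 21] → take Delhi Hanoi (21); add Delhi.
MST edges: Hanoi Lima, Hanoi Sofia, Riga Sofia, Delhi Hanoi; total weight 2+9+1+21 = 33.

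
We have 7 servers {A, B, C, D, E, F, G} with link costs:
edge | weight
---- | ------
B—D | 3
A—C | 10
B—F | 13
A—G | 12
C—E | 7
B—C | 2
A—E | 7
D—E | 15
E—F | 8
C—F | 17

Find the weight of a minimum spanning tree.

39

Sort edges by weight, then run Kruskal:
B—C (2): add — endpoints in different components.
B—D (3): add — endpoints in different components.
A—E (7): add — endpoints in different components.
C—E (7): add — endpoints in different components.
E—F (8): add — endpoints in different components.
A—C (10): skip — A and C already connected.
A—G (12): add — endpoints in different components.
MST edges: B—C, B—D, A—E, C—E, E—F, A—G; total weight 2+3+7+7+8+12 = 39.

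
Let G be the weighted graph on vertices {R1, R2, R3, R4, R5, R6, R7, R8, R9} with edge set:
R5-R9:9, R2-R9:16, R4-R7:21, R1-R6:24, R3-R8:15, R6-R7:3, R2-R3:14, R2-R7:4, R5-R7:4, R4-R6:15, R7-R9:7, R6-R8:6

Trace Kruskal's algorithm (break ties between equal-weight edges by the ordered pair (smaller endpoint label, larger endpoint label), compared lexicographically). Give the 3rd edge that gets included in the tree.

Kruskal's algorithm — process edges by increasing weight (ties by edge label):
R6-R7 (3): add — endpoints in different components.
R2-R7 (4): add — endpoints in different components.
R5-R7 (4): add — endpoints in different components.
R6-R8 (6): add — endpoints in different components.
R7-R9 (7): add — endpoints in different components.
R5-R9 (9): skip — R5 and R9 already connected.
R2-R3 (14): add — endpoints in different components.
R3-R8 (15): skip — R3 and R8 already connected.
R4-R6 (15): add — endpoints in different components.
R2-R9 (16): skip — R2 and R9 already connected.
R4-R7 (21): skip — R7 and R4 already connected.
R1-R6 (24): add — endpoints in different components.
The 3rd edge added is R5-R7.

R5-R7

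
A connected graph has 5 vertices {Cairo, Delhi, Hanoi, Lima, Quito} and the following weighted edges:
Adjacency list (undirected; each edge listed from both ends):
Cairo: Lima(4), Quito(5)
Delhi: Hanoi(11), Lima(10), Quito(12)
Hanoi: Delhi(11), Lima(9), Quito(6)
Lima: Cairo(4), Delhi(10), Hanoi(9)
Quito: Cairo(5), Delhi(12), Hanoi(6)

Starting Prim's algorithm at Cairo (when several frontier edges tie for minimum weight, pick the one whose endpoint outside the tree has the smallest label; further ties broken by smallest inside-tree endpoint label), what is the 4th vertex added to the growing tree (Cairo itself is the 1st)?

Hanoi

Prim, starting at Cairo.
Step 1: frontier [Cairo Lima 4, Cairo Quito 5] → take Cairo Lima (4); add Lima.
Step 2: frontier [Cairo Quito 5, Hanoi Lima 9, Delhi Lima 10] → take Cairo Quito (5); add Quito.
Step 3: frontier [Hanoi Lima 9, Delhi Lima 10, Hanoi Quito 6, Delhi Quito 12] → take Hanoi Quito (6); add Hanoi.
Step 4: frontier [Delhi Hanoi 11, Delhi Lima 10, Delhi Quito 12] → take Delhi Lima (10); add Delhi.
Vertex order: Cairo, Lima, Quito, Hanoi, Delhi. The 4th vertex is Hanoi.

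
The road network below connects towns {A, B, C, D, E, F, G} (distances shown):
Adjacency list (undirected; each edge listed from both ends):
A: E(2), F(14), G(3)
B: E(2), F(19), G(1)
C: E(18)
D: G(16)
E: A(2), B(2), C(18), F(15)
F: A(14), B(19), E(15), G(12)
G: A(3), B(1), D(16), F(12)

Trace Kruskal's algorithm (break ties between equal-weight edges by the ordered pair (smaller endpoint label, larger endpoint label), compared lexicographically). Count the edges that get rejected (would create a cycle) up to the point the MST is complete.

Kruskal's algorithm — process edges by increasing weight (ties by edge label):
B-G (1): add — endpoints in different components.
A-E (2): add — endpoints in different components.
B-E (2): add — endpoints in different components.
A-G (3): skip — A and G already connected.
F-G (12): add — endpoints in different components.
A-F (14): skip — A and F already connected.
E-F (15): skip — E and F already connected.
D-G (16): add — endpoints in different components.
C-E (18): add — endpoints in different components.
Edges rejected before the tree was complete: 3.

3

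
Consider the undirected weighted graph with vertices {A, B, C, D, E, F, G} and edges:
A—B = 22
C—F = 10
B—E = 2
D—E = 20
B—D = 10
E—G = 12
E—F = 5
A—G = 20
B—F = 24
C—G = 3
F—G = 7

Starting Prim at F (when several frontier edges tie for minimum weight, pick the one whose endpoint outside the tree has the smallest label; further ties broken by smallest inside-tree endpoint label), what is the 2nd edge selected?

Grow the tree from F using Prim:
Step 1: cheapest edge leaving the tree is E—F (5); add E.
Step 2: cheapest edge leaving the tree is B—E (2); add B.
Step 3: cheapest edge leaving the tree is F—G (7); add G.
Step 4: cheapest edge leaving the tree is C—G (3); add C.
Step 5: cheapest edge leaving the tree is B—D (10); add D.
Step 6: cheapest edge leaving the tree is A—G (20); add A.
The 2nd edge added is B—E.

B-E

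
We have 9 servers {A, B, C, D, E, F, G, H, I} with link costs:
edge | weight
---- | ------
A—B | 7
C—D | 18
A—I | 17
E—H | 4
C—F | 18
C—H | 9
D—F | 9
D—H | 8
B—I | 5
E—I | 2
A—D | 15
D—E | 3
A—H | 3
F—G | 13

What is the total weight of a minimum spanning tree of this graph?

Sort edges by weight, then run Kruskal:
E—I (2): add — endpoints in different components.
A—H (3): add — endpoints in different components.
D—E (3): add — endpoints in different components.
E—H (4): add — endpoints in different components.
B—I (5): add — endpoints in different components.
A—B (7): skip — A and B already connected.
D—H (8): skip — D and H already connected.
C—H (9): add — endpoints in different components.
D—F (9): add — endpoints in different components.
F—G (13): add — endpoints in different components.
MST edges: E—I, A—H, D—E, E—H, B—I, C—H, D—F, F—G; total weight 2+3+3+4+5+9+9+13 = 48.

48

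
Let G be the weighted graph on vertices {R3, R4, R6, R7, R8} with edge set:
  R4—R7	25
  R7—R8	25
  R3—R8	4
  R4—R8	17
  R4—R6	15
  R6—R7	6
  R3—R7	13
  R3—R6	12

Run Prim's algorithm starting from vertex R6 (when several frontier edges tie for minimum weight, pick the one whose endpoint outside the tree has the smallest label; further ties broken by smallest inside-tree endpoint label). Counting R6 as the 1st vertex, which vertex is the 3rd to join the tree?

Grow the tree from R6 using Prim:
Step 1: frontier [R6—R7 6, R3—R6 12, R4—R6 15] → take R6—R7 (6); add R7.
Step 2: frontier [R3—R6 12, R4—R6 15, R3—R7 13, R4—R7 25, R7—R8 25] → take R3—R6 (12); add R3.
Step 3: frontier [R3—R8 4, R4—R6 15, R4—R7 25, R7—R8 25] → take R3—R8 (4); add R8.
Step 4: frontier [R4—R6 15, R4—R7 25, R4—R8 17] → take R4—R6 (15); add R4.
Vertex order: R6, R7, R3, R8, R4. The 3rd vertex is R3.

R3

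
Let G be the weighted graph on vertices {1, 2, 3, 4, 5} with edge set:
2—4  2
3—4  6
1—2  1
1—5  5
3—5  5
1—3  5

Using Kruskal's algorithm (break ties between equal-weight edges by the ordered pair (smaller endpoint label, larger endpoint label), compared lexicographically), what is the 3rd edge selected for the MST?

1-3

Sort edges by weight, then run Kruskal:
1—2 (1): add. Components now {1,2} {3} {4} {5}
2—4 (2): add. Components now {1,2,4} {3} {5}
1—3 (5): add. Components now {1,2,3,4} {5}
1—5 (5): add. Components now {1,2,3,4,5}
The 3rd edge added is 1—3.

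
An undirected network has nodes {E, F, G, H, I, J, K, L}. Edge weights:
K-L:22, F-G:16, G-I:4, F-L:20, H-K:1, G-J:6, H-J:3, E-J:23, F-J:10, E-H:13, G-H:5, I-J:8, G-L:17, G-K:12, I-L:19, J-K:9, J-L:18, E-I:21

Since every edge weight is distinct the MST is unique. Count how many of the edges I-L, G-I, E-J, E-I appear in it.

1

Sort edges by weight, then run Kruskal:
H-K (1): add — endpoints in different components.
H-J (3): add — endpoints in different components.
G-I (4): add — endpoints in different components.
G-H (5): add — endpoints in different components.
G-J (6): skip — G and J already connected.
I-J (8): skip — I and J already connected.
J-K (9): skip — J and K already connected.
F-J (10): add — endpoints in different components.
G-K (12): skip — G and K already connected.
E-H (13): add — endpoints in different components.
F-G (16): skip — F and G already connected.
G-L (17): add — endpoints in different components.
MST edge set: {H-K, H-J, G-I, G-H, F-J, E-H, G-L}.
Of the listed edges, {G-I} are in the MST → 1.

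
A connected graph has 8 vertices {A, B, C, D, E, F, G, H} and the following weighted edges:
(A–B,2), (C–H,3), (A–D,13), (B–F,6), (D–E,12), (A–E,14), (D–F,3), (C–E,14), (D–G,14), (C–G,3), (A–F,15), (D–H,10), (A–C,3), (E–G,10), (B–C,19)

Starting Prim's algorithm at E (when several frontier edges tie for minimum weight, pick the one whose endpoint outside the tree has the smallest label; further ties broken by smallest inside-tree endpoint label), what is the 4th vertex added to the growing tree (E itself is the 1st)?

Grow the tree from E using Prim:
Step 1: cheapest edge leaving the tree is E–G (10); add G.
Step 2: cheapest edge leaving the tree is C–G (3); add C.
Step 3: cheapest edge leaving the tree is A–C (3); add A.
Step 4: cheapest edge leaving the tree is A–B (2); add B.
Step 5: cheapest edge leaving the tree is C–H (3); add H.
Step 6: cheapest edge leaving the tree is B–F (6); add F.
Step 7: cheapest edge leaving the tree is D–F (3); add D.
Vertex order: E, G, C, A, B, H, F, D. The 4th vertex is A.

A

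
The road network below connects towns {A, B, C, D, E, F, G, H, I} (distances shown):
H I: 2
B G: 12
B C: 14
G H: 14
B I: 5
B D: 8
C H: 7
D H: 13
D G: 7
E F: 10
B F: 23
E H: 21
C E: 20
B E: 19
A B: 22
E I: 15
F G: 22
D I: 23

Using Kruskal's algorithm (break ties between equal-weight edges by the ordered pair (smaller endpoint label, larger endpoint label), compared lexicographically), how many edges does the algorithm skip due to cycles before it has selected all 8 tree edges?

7

Sort edges by weight, then run Kruskal:
H I (2): add — endpoints in different components.
B I (5): add — endpoints in different components.
C H (7): add — endpoints in different components.
D G (7): add — endpoints in different components.
B D (8): add — endpoints in different components.
E F (10): add — endpoints in different components.
B G (12): skip — B and G already connected.
D H (13): skip — D and H already connected.
B C (14): skip — B and C already connected.
G H (14): skip — G and H already connected.
E I (15): add — endpoints in different components.
B E (19): skip — B and E already connected.
C E (20): skip — C and E already connected.
E H (21): skip — E and H already connected.
A B (22): add — endpoints in different components.
Edges rejected before the tree was complete: 7.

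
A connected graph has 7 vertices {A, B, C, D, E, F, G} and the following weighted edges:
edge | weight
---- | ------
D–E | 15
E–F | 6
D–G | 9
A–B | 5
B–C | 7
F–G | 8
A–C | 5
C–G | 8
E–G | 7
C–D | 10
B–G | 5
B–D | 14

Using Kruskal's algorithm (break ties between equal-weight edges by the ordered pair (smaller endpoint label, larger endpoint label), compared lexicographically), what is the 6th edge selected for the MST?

D-G

Kruskal: consider edges lightest-first.
A–B (5): add — endpoints in different components.
A–C (5): add — endpoints in different components.
B–G (5): add — endpoints in different components.
E–F (6): add — endpoints in different components.
B–C (7): skip — B and C already connected.
E–G (7): add — endpoints in different components.
C–G (8): skip — C and G already connected.
F–G (8): skip — F and G already connected.
D–G (9): add — endpoints in different components.
The 6th edge added is D–G.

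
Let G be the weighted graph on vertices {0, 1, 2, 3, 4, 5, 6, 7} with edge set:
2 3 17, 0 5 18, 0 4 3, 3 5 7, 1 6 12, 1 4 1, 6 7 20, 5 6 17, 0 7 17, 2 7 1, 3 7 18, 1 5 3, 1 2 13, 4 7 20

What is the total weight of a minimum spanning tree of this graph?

Grow the tree from 3 using Prim:
Step 1: frontier [3 5 7, 2 3 17, 3 7 18] → take 3 5 (7); add 5.
Step 2: frontier [2 3 17, 3 7 18, 1 5 3, 5 6 17, 0 5 18] → take 1 5 (3); add 1.
Step 3: frontier [1 4 1, 1 6 12, 1 2 13, 2 3 17, 3 7 18, 5 6 17, 0 5 18] → take 1 4 (1); add 4.
Step 4: frontier [1 6 12, 1 2 13, 2 3 17, 3 7 18, 0 4 3, 4 7 20, 5 6 17, 0 5 18] → take 0 4 (3); add 0.
Step 5: frontier [0 7 17, 1 6 12, 1 2 13, 2 3 17, 3 7 18, 4 7 20, 5 6 17] → take 1 6 (12); add 6.
Step 6: frontier [0 7 17, 1 2 13, 2 3 17, 3 7 18, 4 7 20, 6 7 20] → take 1 2 (13); add 2.
Step 7: frontier [0 7 17, 2 7 1, 3 7 18, 4 7 20, 6 7 20] → take 2 7 (1); add 7.
MST edges: 3 5, 1 5, 1 4, 0 4, 1 6, 1 2, 2 7; total weight 7+3+1+3+12+13+1 = 40.

40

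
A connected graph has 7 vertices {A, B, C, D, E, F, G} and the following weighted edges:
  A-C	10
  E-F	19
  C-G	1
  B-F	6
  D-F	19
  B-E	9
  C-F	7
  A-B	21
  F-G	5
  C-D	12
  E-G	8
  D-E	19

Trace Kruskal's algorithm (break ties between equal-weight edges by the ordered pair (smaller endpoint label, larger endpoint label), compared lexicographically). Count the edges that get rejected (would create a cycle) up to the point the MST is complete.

Kruskal: consider edges lightest-first.
C-G (1): add — endpoints in different components.
F-G (5): add — endpoints in different components.
B-F (6): add — endpoints in different components.
C-F (7): skip — C and F already connected.
E-G (8): add — endpoints in different components.
B-E (9): skip — B and E already connected.
A-C (10): add — endpoints in different components.
C-D (12): add — endpoints in different components.
Edges rejected before the tree was complete: 2.

2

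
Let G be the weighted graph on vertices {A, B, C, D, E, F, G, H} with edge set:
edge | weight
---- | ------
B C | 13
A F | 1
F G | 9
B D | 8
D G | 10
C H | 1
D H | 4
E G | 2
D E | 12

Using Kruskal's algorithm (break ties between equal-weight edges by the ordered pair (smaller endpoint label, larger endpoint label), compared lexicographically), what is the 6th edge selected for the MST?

Kruskal: consider edges lightest-first.
A F (1): add — endpoints in different components.
C H (1): add — endpoints in different components.
E G (2): add — endpoints in different components.
D H (4): add — endpoints in different components.
B D (8): add — endpoints in different components.
F G (9): add — endpoints in different components.
D G (10): add — endpoints in different components.
The 6th edge added is F G.

F-G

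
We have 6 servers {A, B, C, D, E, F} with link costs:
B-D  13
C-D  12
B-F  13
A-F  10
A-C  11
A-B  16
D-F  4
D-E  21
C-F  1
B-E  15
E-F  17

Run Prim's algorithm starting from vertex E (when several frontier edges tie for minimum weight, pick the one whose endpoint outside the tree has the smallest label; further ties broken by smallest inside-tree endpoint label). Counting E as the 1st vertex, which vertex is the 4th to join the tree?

F

Prim's algorithm from E:
Step 1: frontier [B-E 15, E-F 17, D-E 21] → take B-E (15); add B.
Step 2: frontier [B-D 13, B-F 13, A-B 16, E-F 17, D-E 21] → take B-D (13); add D.
Step 3: frontier [B-F 13, A-B 16, D-F 4, C-D 12, E-F 17] → take D-F (4); add F.
Step 4: frontier [A-B 16, C-D 12, C-F 1, A-F 10] → take C-F (1); add C.
Step 5: frontier [A-B 16, A-C 11, A-F 10] → take A-F (10); add A.
Vertex order: E, B, D, F, C, A. The 4th vertex is F.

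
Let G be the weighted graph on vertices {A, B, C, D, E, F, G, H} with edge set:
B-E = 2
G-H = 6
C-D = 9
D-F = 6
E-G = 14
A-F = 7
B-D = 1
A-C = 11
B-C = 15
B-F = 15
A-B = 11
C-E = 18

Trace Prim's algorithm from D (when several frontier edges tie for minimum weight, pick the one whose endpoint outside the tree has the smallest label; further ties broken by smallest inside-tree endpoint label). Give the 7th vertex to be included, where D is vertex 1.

Grow the tree from D using Prim:
Step 1: cheapest edge leaving the tree is B-D (1); add B.
Step 2: cheapest edge leaving the tree is B-E (2); add E.
Step 3: cheapest edge leaving the tree is D-F (6); add F.
Step 4: cheapest edge leaving the tree is A-F (7); add A.
Step 5: cheapest edge leaving the tree is C-D (9); add C.
Step 6: cheapest edge leaving the tree is E-G (14); add G.
Step 7: cheapest edge leaving the tree is G-H (6); add H.
Vertex order: D, B, E, F, A, C, G, H. The 7th vertex is G.

G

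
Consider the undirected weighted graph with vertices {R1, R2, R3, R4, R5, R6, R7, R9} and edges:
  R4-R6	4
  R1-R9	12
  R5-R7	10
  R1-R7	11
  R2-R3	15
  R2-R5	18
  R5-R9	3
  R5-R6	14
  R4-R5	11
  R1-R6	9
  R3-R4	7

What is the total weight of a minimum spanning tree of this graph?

59

Kruskal's algorithm — process edges by increasing weight (ties by edge label):
R5-R9 (3): add — endpoints in different components.
R4-R6 (4): add — endpoints in different components.
R3-R4 (7): add — endpoints in different components.
R1-R6 (9): add — endpoints in different components.
R5-R7 (10): add — endpoints in different components.
R1-R7 (11): add — endpoints in different components.
R4-R5 (11): skip — R5 and R4 already connected.
R1-R9 (12): skip — R1 and R9 already connected.
R5-R6 (14): skip — R5 and R6 already connected.
R2-R3 (15): add — endpoints in different components.
MST edges: R5-R9, R4-R6, R3-R4, R1-R6, R5-R7, R1-R7, R2-R3; total weight 3+4+7+9+10+11+15 = 59.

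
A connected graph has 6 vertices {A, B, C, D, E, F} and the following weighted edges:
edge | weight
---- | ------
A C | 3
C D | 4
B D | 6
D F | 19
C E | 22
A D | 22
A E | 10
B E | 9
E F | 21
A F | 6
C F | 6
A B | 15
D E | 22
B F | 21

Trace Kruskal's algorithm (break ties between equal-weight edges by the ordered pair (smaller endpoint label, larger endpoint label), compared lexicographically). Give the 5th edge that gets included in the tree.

Kruskal's algorithm — process edges by increasing weight (ties by edge label):
A C (3): add — endpoints in different components.
C D (4): add — endpoints in different components.
A F (6): add — endpoints in different components.
B D (6): add — endpoints in different components.
C F (6): skip — C and F already connected.
B E (9): add — endpoints in different components.
The 5th edge added is B E.

B-E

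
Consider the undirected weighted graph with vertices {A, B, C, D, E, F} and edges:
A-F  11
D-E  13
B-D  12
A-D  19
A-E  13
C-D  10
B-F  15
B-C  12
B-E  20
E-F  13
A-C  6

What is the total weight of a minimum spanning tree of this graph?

52

Kruskal: consider edges lightest-first.
A-C (6): add — endpoints in different components.
C-D (10): add — endpoints in different components.
A-F (11): add — endpoints in different components.
B-C (12): add — endpoints in different components.
B-D (12): skip — B and D already connected.
A-E (13): add — endpoints in different components.
MST edges: A-C, C-D, A-F, B-C, A-E; total weight 6+10+11+12+13 = 52.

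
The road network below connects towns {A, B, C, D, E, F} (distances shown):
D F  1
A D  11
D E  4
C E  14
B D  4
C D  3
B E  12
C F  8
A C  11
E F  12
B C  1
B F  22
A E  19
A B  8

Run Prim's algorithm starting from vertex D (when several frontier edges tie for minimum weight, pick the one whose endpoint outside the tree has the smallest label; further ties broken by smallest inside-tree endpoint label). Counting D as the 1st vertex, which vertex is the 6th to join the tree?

Grow the tree from D using Prim:
Step 1: frontier [D F 1, C D 3, B D 4, D E 4, A D 11] → take D F (1); add F.
Step 2: frontier [C D 3, B D 4, D E 4, A D 11, C F 8, E F 12, B F 22] → take C D (3); add C.
Step 3: frontier [B C 1, A C 11, C E 14, B D 4, D E 4, A D 11, E F 12, B F 22] → take B C (1); add B.
Step 4: frontier [A B 8, B E 12, A C 11, C E 14, D E 4, A D 11, E F 12] → take D E (4); add E.
Step 5: frontier [A B 8, A C 11, A D 11, A E 19] → take A B (8); add A.
Vertex order: D, F, C, B, E, A. The 6th vertex is A.

A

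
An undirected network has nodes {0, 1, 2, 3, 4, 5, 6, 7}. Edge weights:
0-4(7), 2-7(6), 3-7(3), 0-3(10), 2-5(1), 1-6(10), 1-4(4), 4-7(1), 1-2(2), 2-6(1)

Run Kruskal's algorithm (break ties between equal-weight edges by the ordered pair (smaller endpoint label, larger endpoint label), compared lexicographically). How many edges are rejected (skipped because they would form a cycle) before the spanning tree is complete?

Sort edges by weight, then run Kruskal:
2-5 (1): add — endpoints in different components.
2-6 (1): add — endpoints in different components.
4-7 (1): add — endpoints in different components.
1-2 (2): add — endpoints in different components.
3-7 (3): add — endpoints in different components.
1-4 (4): add — endpoints in different components.
2-7 (6): skip — 2 and 7 already connected.
0-4 (7): add — endpoints in different components.
Edges rejected before the tree was complete: 1.

1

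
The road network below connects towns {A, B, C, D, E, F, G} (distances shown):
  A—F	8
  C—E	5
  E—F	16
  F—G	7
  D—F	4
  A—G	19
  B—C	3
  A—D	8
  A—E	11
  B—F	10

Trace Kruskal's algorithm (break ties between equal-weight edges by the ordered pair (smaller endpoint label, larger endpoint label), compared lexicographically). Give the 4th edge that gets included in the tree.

Kruskal's algorithm — process edges by increasing weight (ties by edge label):
B—C (3): add. Components now {A} {B,C} {D} {E} {F} {G}
D—F (4): add. Components now {A} {B,C} {D,F} {E} {G}
C—E (5): add. Components now {A} {B,C,E} {D,F} {G}
F—G (7): add. Components now {A} {B,C,E} {D,F,G}
A—D (8): add. Components now {A,D,F,G} {B,C,E}
A—F (8): skip — A and F already connected.
B—F (10): add. Components now {A,B,C,D,E,F,G}
The 4th edge added is F—G.

F-G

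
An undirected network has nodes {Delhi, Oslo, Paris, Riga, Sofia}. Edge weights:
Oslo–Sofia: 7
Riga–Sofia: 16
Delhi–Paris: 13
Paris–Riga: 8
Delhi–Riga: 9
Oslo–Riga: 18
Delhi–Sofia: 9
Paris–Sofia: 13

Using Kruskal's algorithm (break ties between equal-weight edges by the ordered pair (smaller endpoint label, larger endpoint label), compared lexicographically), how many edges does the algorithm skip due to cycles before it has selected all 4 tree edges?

Kruskal's algorithm — process edges by increasing weight (ties by edge label):
Oslo–Sofia (7): add — endpoints in different components.
Paris–Riga (8): add — endpoints in different components.
Delhi–Riga (9): add — endpoints in different components.
Delhi–Sofia (9): add — endpoints in different components.
Edges rejected before the tree was complete: 0.

0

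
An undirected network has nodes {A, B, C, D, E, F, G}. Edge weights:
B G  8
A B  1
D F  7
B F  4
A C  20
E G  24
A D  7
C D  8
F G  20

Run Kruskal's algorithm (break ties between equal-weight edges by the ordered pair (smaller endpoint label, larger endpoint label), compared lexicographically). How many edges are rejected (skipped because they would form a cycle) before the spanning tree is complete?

3

Kruskal: consider edges lightest-first.
A B (1): add — endpoints in different components.
B F (4): add — endpoints in different components.
A D (7): add — endpoints in different components.
D F (7): skip — D and F already connected.
B G (8): add — endpoints in different components.
C D (8): add — endpoints in different components.
A C (20): skip — A and C already connected.
F G (20): skip — F and G already connected.
E G (24): add — endpoints in different components.
Edges rejected before the tree was complete: 3.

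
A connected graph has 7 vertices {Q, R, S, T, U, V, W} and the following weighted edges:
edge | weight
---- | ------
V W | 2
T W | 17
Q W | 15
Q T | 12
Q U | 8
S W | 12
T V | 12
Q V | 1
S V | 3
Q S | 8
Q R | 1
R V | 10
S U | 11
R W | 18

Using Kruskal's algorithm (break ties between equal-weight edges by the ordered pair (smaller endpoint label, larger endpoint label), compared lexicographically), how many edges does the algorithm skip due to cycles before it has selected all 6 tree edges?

3

Kruskal: consider edges lightest-first.
Q R (1): add. Components now {U} {W} {Q,R} {S} {V} {T}
Q V (1): add. Components now {U} {W} {Q,R,V} {S} {T}
V W (2): add. Components now {U} {Q,R,V,W} {S} {T}
S V (3): add. Components now {U} {Q,R,S,V,W} {T}
Q S (8): skip — Q and S already connected.
Q U (8): add. Components now {Q,R,S,U,V,W} {T}
R V (10): skip — V and R already connected.
S U (11): skip — U and S already connected.
Q T (12): add. Components now {Q,R,S,T,U,V,W}
Edges rejected before the tree was complete: 3.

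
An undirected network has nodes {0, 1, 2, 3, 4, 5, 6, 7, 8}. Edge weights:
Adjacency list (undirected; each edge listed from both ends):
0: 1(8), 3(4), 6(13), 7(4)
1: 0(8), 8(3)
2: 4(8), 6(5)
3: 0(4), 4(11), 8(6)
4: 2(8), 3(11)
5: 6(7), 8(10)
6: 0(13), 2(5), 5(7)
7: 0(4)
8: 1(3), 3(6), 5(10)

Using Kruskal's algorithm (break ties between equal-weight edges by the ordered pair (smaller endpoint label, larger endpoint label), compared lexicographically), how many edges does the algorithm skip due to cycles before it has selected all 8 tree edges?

Kruskal's algorithm — process edges by increasing weight (ties by edge label):
1-8 (3): add — endpoints in different components.
0-3 (4): add — endpoints in different components.
0-7 (4): add — endpoints in different components.
2-6 (5): add — endpoints in different components.
3-8 (6): add — endpoints in different components.
5-6 (7): add — endpoints in different components.
0-1 (8): skip — 0 and 1 already connected.
2-4 (8): add — endpoints in different components.
5-8 (10): add — endpoints in different components.
Edges rejected before the tree was complete: 1.

1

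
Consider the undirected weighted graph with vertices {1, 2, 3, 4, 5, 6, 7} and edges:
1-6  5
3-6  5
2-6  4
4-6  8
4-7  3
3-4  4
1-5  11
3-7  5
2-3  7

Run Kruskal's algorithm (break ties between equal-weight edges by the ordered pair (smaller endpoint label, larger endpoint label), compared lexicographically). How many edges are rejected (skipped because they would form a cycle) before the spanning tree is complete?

Kruskal: consider edges lightest-first.
4-7 (3): add — endpoints in different components.
2-6 (4): add — endpoints in different components.
3-4 (4): add — endpoints in different components.
1-6 (5): add — endpoints in different components.
3-6 (5): add — endpoints in different components.
3-7 (5): skip — 3 and 7 already connected.
2-3 (7): skip — 2 and 3 already connected.
4-6 (8): skip — 4 and 6 already connected.
1-5 (11): add — endpoints in different components.
Edges rejected before the tree was complete: 3.

3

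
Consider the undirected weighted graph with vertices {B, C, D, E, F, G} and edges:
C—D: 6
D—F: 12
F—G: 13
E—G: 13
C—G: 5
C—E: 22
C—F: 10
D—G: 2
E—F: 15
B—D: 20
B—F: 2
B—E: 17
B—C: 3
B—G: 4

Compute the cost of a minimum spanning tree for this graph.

24

Prim's algorithm from G:
Step 1: frontier [D—G 2, B—G 4, C—G 5, E—G 13, F—G 13] → take D—G (2); add D.
Step 2: frontier [C—D 6, D—F 12, B—D 20, B—G 4, C—G 5, E—G 13, F—G 13] → take B—G (4); add B.
Step 3: frontier [B—F 2, B—C 3, B—E 17, C—D 6, D—F 12, C—G 5, E—G 13, F—G 13] → take B—F (2); add F.
Step 4: frontier [B—C 3, B—E 17, C—D 6, C—F 10, E—F 15, C—G 5, E—G 13] → take B—C (3); add C.
Step 5: frontier [B—E 17, C—E 22, E—F 15, E—G 13] → take E—G (13); add E.
MST edges: D—G, B—G, B—F, B—C, E—G; total weight 2+4+2+3+13 = 24.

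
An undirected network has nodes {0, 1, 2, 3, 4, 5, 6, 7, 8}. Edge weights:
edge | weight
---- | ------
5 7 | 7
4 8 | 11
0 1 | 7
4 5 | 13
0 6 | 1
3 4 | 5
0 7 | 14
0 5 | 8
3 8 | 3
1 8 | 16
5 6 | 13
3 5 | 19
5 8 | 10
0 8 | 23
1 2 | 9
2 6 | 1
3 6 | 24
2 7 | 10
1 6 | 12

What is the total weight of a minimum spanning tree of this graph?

Prim's algorithm from 2:
Step 1: cheapest edge leaving the tree is 2 6 (1); add 6.
Step 2: cheapest edge leaving the tree is 0 6 (1); add 0.
Step 3: cheapest edge leaving the tree is 0 1 (7); add 1.
Step 4: cheapest edge leaving the tree is 0 5 (8); add 5.
Step 5: cheapest edge leaving the tree is 5 7 (7); add 7.
Step 6: cheapest edge leaving the tree is 5 8 (10); add 8.
Step 7: cheapest edge leaving the tree is 3 8 (3); add 3.
Step 8: cheapest edge leaving the tree is 3 4 (5); add 4.
MST edges: 2 6, 0 6, 0 1, 0 5, 5 7, 5 8, 3 8, 3 4; total weight 1+1+7+8+7+10+3+5 = 42.

42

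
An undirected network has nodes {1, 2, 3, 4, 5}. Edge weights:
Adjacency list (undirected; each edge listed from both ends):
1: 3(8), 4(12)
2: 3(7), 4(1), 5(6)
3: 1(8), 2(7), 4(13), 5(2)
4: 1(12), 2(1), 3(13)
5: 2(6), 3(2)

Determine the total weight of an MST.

17

Sort edges by weight, then run Kruskal:
2-4 (1): add — endpoints in different components.
3-5 (2): add — endpoints in different components.
2-5 (6): add — endpoints in different components.
2-3 (7): skip — 2 and 3 already connected.
1-3 (8): add — endpoints in different components.
MST edges: 2-4, 3-5, 2-5, 1-3; total weight 1+2+6+8 = 17.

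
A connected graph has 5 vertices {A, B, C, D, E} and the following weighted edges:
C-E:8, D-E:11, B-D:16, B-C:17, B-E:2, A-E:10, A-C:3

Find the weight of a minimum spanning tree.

Prim's algorithm from E:
Step 1: cheapest edge leaving the tree is B-E (2); add B.
Step 2: cheapest edge leaving the tree is C-E (8); add C.
Step 3: cheapest edge leaving the tree is A-C (3); add A.
Step 4: cheapest edge leaving the tree is D-E (11); add D.
MST edges: B-E, C-E, A-C, D-E; total weight 2+8+3+11 = 24.

24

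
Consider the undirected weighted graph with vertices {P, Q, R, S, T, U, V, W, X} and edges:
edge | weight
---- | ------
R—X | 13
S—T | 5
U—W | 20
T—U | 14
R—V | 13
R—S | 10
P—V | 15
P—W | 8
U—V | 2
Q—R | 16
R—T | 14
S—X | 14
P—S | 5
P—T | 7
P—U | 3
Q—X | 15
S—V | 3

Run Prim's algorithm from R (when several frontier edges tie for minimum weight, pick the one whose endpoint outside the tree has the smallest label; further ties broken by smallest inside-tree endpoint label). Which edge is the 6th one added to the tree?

Grow the tree from R using Prim:
Step 1: cheapest edge leaving the tree is R—S (10); add S.
Step 2: cheapest edge leaving the tree is S—V (3); add V.
Step 3: cheapest edge leaving the tree is U—V (2); add U.
Step 4: cheapest edge leaving the tree is P—U (3); add P.
Step 5: cheapest edge leaving the tree is S—T (5); add T.
Step 6: cheapest edge leaving the tree is P—W (8); add W.
Step 7: cheapest edge leaving the tree is R—X (13); add X.
Step 8: cheapest edge leaving the tree is Q—X (15); add Q.
The 6th edge added is P—W.

P-W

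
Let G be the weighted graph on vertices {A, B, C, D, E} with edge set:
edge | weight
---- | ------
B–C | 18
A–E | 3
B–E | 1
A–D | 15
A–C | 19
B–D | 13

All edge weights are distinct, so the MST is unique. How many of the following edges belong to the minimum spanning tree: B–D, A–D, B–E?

2

Sort edges by weight, then run Kruskal:
B–E (1): add. Components now {A} {B,E} {C} {D}
A–E (3): add. Components now {A,B,E} {C} {D}
B–D (13): add. Components now {A,B,D,E} {C}
A–D (15): skip — A and D already connected.
B–C (18): add. Components now {A,B,C,D,E}
MST edge set: {B–E, A–E, B–D, B–C}.
Of the listed edges, {B–D, B–E} are in the MST → 2.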